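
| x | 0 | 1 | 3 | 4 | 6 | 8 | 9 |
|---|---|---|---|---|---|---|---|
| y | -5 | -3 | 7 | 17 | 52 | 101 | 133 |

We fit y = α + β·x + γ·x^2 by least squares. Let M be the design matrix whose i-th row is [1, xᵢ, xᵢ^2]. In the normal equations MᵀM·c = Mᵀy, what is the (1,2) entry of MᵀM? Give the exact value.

31

Row 1 ↔ basis 1, column 2 ↔ basis x, so (MᵀM)_{1,2} = Σᵢ x = (1)·(0) + (1)·(1) + (1)·(3) + (1)·(4) + (1)·(6) + (1)·(8) + (1)·(9) = 31.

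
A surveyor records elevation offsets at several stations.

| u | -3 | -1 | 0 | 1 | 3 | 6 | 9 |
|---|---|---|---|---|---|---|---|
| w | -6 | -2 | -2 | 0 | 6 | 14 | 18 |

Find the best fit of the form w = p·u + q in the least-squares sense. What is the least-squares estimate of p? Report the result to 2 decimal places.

p = 2.14

Sums needed: Σu·u = 137, Σu = 15, Σ1 = 7.
For Xᵀw: Σu·w = 284, Σw = 28.
So XᵀX·[p, q]ᵀ = Xᵀw: [[137, 15]; [15, 7]]·[p, q]ᵀ = [284, 28]ᵀ.
det = 137·7 − 15² = 734.
p = (284·7 − 15·28)/734 = 784/367; q = (137·28 − 15·284)/734 = -212/367.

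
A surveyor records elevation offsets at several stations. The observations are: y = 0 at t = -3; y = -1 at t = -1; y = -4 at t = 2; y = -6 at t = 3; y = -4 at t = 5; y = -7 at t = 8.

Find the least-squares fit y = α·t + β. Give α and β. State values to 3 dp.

α = -0.626, β = -2.206

Normal-equation sums: Σt·t = 112, Σt = 14, Σ1 = 6.
And Σt·y = -101, Σy = -22.
Normal equations: [[112, 14]; [14, 6]]·[α, β]ᵀ = [-101, -22]ᵀ.
det = 112·6 − 14² = 476.
α = ((-101)·6 − 14·(-22))/476 = -149/238; β = (112·(-22) − 14·(-101))/476 = -75/34.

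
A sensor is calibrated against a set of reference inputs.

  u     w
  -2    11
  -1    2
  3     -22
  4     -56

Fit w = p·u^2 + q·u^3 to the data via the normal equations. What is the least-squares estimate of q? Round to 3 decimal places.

q = -1.045

Sums needed: Σu^2·u^2 = 354, Σu^2·u^3 = 1234, Σu^3·u^3 = 4890.
Right-hand side: Σu^2·w = -1048, Σu^3·w = -4268.
MᵀM·[p, q]ᵀ = Mᵀw becomes [[354, 1234]; [1234, 4890]]·[p, q]ᵀ = [-1048, -4268]ᵀ.
det = 354·4890 − 1234² = 208304.
p = ((-1048)·4890 − 1234·(-4268))/208304 = 17749/26038; q = (354·(-4268) − 1234·(-1048))/208304 = -27205/26038.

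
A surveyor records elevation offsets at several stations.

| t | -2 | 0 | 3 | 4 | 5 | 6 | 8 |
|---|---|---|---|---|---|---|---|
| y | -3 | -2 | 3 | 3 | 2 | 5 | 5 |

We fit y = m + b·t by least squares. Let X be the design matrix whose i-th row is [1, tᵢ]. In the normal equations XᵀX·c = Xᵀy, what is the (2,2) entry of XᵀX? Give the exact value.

154

Row 2 ↔ basis t, column 2 ↔ basis t, so (XᵀX)_{2,2} = Σᵢ (t)·(t) = (-2)·(-2) + (0)·(0) + (3)·(3) + (4)·(4) + (5)·(5) + (6)·(6) + (8)·(8) = 154.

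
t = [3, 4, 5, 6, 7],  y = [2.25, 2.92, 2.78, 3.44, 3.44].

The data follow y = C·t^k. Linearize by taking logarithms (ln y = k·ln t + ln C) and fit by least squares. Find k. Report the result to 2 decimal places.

Let Y = ln y. Fitting Y = k·ln t + ln C by least squares:
Σln t = 7.8320, Σ(ln t)² = 12.7160, Σln y = 5.3759, Σln t·ln y = 8.6398.
Equations: 12.7160·k + 7.8320·ln C = 8.6398;  7.8320·k + 5·ln C = 5.3759.
Solving (det = 2.2397): k = 0.48880, ln C = 0.30953.

k = 0.49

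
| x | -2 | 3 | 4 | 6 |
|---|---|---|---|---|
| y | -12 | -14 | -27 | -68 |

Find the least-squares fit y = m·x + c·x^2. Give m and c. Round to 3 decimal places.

m = 1.832, c = -2.184

MᵀM·[m, c]ᵀ = Mᵀy reads: 65·m + 299·c = -534;  299·m + 1649·c = -3054.
Eliminating c: 1649·(row 1) − 299·(row 2) gives 17784·m = 1649·(-534) − 299·(-3054) = 32580, so m = 905/494.
Then c = ((-3054) − 299·(905/494))/1649 = -83/38.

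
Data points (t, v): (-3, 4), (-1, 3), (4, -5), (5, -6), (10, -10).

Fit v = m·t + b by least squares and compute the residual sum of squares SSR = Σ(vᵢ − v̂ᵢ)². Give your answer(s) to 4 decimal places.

The normal system XᵀX·[m, b]ᵀ = Xᵀv is [[151, 15]; [15, 5]]·[m, b]ᵀ = [-165, -14]ᵀ.
Eliminating b: 5·(row 1) − 15·(row 2) gives 530·m = 5·(-165) − 15·(-14) = -615, so m = -123/106.
Then b = ((-14) − 15·(-123/106))/5 = 361/530.
Residuals: -43/265, 307/265, -551/530, -233/265, 489/530; SSR = 2159/530.

SSR = 4.0736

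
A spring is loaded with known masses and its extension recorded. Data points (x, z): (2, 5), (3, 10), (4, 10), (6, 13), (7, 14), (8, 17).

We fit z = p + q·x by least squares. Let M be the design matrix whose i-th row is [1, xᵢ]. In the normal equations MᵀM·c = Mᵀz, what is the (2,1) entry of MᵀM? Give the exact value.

30

Row 2 ↔ basis x, column 1 ↔ basis 1, so (MᵀM)_{2,1} = Σᵢ x = (2)·(1) + (3)·(1) + (4)·(1) + (6)·(1) + (7)·(1) + (8)·(1) = 30.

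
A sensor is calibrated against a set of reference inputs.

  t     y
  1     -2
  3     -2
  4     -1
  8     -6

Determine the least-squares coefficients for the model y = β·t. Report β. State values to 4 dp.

β = -0.6667

Normal-equation sums: Σt·t = 90.
Right-hand side: Σt·y = -60.
Normal equations: [[90]]·[β]ᵀ = [-60]ᵀ.
Hence β = -60 / 90 ≈ -0.666667.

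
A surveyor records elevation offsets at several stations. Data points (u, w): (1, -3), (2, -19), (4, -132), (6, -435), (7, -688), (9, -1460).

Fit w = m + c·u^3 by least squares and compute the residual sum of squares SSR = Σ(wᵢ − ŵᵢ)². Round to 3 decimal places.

XᵀX·[m, c]ᵀ = Xᵀw reads: 6·m + 1361·c = -2737;  1361·m + 699907·c = -1402887.
(Σ1 = 6, Σu^3 = 1361, Σu^3·u^3 = 699907, Σw = -2737, Σu^3·w = -1402887.)
det = 6·699907 − 1361² = 2347121.
m = ((-2737)·699907 − 1361·(-1402887))/2347121 = -6316252/2347121; c = (6·(-1402887) − 1361·(-2737))/2347121 = -4692265/2347121.
Residuals: 3967154/2347121, -740927/2347121, -3198760/2347121, -1152143/2347121, 943899/2347121, 180777/2347121; SSR = 12257744/2347121.

SSR = 5.222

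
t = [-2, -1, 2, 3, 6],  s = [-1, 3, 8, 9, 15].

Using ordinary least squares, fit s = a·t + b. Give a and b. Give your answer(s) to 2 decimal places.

Setting ∂/∂a … = 0 gives: 54·a + 8·b = 132;  8·a + 5·b = 34.
Δ = 54·5 − 8² = 206.
a = (132·5 − 8·34)/206 = 194/103; b = (54·34 − 8·132)/206 = 390/103.

a = 1.88, b = 3.79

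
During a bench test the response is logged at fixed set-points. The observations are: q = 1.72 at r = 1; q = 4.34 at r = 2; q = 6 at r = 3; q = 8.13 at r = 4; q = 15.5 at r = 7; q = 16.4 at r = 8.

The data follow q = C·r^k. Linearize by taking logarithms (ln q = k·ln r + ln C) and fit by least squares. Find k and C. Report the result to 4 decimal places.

k = 1.0782, C = 1.8432

Let Y = ln q. Fitting Y = k·ln r + ln C by least squares:
AᵀA = [[11.7199, 7.2034]; [7.2034, 6]], rhs = [17.0412, 11.4356]ᵀ  (here Σln r = 7.2034, Σ(ln r)² = 11.7199, Σln q = 11.4356, Σln r·ln q = 17.0412).
Solving (det = 18.4301): k = 1.07821, ln C = 0.61148, so C = exp(0.61148) = 1.84315.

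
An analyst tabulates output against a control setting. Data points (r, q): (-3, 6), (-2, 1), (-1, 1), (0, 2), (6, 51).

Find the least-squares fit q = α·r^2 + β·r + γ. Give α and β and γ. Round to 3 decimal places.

Entries of AᵀA: Σr^2·r^2 = 1394, Σr^2·r = 180, Σr^2 = 50, Σr·r = 50, Σr = 0, Σ1 = 5.
For Aᵀq: Σr^2·q = 1895, Σr·q = 285, Σq = 61.
Normal equations: [[1394, 180, 50]; [180, 50, 0]; [50, 0, 5]]·[α, β, γ]ᵀ = [1895, 285, 61]ᵀ.
Row-reducing yields α = 259/246, β = 783/410, γ = 1028/615.

α = 1.053, β = 1.910, γ = 1.672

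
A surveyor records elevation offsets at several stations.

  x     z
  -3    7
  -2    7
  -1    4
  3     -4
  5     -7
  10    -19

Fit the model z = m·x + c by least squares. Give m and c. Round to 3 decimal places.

m = -2.032, c = 2.065

Normal-equation sums: Σx·x = 148, Σx = 12, Σ1 = 6.
And Σx·z = -276, Σz = -12.
So MᵀM·[m, c]ᵀ = Mᵀz: [[148, 12]; [12, 6]]·[m, c]ᵀ = [-276, -12]ᵀ.
det = 148·6 − 12² = 744.
m = ((-276)·6 − 12·(-12))/744 = -63/31; c = (148·(-12) − 12·(-276))/744 = 64/31.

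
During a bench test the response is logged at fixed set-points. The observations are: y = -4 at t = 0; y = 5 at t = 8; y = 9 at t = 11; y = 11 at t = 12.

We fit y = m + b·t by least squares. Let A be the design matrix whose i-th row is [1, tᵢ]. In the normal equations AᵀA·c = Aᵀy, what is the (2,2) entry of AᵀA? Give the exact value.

Row 2 ↔ basis t, column 2 ↔ basis t, so (AᵀA)_{2,2} = Σᵢ (t)·(t) = (0)·(0) + (8)·(8) + (11)·(11) + (12)·(12) = 329.

329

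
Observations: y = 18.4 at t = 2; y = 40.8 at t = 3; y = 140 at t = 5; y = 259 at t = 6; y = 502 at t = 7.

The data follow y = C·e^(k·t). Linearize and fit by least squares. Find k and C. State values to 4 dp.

Taking logs, ln y = k·t + ln C, so regress ln y on t.
Σt = 23.0000, Σ(t)² = 123.0000, Σln y = 23.3381, Σt·ln y = 118.5301.
Equations: 123.0000·k + 23.0000·ln C = 118.5301;  23.0000·k + 5·ln C = 23.3381.
Solving (det = 86.0000): k = 0.64970, ln C = 1.67900, so C = exp(1.67900) = 5.36018.

k = 0.6497, C = 5.3602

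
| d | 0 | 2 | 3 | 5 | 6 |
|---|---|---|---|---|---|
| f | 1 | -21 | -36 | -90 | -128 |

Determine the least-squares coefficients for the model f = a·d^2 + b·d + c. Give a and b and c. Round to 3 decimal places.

Setting ∂/∂a … = 0 gives: 2018·a + 376·b + 74·c = -7266;  376·a + 74·b + 16·c = -1368;  74·a + 16·b + 5·c = -274.
Row-reducing yields a = -61/21, b = -80/21, c = 8/21.

a = -2.905, b = -3.810, c = 0.381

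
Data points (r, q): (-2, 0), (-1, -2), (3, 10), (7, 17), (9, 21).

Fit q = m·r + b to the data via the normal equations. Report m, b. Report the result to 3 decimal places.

With design matrix M, MᵀM = [[144, 16]; [16, 5]] and Mᵀq = [340, 46]ᵀ.
Determinant 144·5 − 16² = 464.
m = (340·5 − 16·46)/464 = 241/116; b = (144·46 − 16·340)/464 = 74/29.

m = 2.078, b = 2.552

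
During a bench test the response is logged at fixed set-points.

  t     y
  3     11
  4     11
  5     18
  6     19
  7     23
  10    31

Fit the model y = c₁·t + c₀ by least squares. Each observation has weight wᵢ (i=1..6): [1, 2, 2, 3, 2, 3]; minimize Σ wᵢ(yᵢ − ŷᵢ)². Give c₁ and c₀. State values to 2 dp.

c₁ = 3.03, c₀ = 1.06

Setting ∂/∂c₁ … = 0 gives: 597·c₁ + 83·c₀ = 1895;  83·c₁ + 13·c₀ = 265.
Δ = 597·13 − 83² = 872.
c₁ = (1895·13 − 83·265)/872 = 330/109; c₀ = (597·265 − 83·1895)/872 = 115/109.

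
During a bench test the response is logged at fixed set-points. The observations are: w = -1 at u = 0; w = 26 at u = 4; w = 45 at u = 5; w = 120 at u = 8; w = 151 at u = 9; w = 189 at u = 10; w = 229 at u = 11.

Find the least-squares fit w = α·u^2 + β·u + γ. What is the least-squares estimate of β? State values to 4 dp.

Setting ∂/∂α … = 0 gives: 36179·α + 3761·β + 407·γ = 68061;  3761·α + 407·β + 47·γ = 7057;  407·α + 47·β + 7·γ = 759.
(Σu^2·u^2 = 36179, Σu^2·u = 3761, Σu^2 = 407, Σu·u = 407, Σu = 47, Σ1 = 7, Σu^2·w = 68061, Σu·w = 7057, Σw = 759.)
Row-reducing yields α = 300329/151977, β = -118331/151977, γ = -62943/50659.

β = -0.7786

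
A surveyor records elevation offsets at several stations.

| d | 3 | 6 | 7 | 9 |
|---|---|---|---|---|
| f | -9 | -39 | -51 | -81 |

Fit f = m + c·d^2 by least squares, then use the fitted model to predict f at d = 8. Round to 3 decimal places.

Forming MᵀM = [[4, 175]; [175, 10339]] and Mᵀf = [-180, -10545]ᵀ gives MᵀM·[m, c]ᵀ = Mᵀf.
Eliminating c: 10339·(row 1) − 175·(row 2) gives 10731·m = 10339·(-180) − 175·(-10545) = -15645, so m = -745/511.
Then c = ((-10545) − 175·(-745/511))/10339 = -3560/3577.
At d = 8: f̂ = (-745/511)·(1) + (-3560/3577)·(64) = -233055/3577.

f̂ = -65.154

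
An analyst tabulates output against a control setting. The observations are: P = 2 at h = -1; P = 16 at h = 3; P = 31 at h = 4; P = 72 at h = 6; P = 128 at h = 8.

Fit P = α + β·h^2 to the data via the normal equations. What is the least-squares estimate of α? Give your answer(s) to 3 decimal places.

AᵀA·[α, β]ᵀ = AᵀP reads: 5·α + 126·β = 249;  126·α + 5730·β = 11426.
det = 5·5730 − 126² = 12774.
α = (249·5730 − 126·11426)/12774 = -2151/2129; β = (5·11426 − 126·249)/12774 = 12878/6387.

α = -1.010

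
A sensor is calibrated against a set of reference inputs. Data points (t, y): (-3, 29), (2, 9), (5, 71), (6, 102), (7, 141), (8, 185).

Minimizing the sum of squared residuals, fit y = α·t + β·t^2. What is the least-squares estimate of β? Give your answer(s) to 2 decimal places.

XᵀX·[α, β]ᵀ = Xᵀy reads: 187·α + 1177·β = 3365;  1177·α + 8515·β = 24493.
det = 187·8515 − 1177² = 206976.
α = (3365·8515 − 1177·24493)/206976 = -87643/103488; β = (187·24493 − 1177·3365)/206976 = 28163/9408.

β = 2.99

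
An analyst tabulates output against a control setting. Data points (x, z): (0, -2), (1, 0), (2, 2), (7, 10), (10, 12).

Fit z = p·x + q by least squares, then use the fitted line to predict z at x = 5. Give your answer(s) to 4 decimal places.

The normal system MᵀM·[p, q]ᵀ = Mᵀz is [[154, 20]; [20, 5]]·[p, q]ᵀ = [194, 22]ᵀ.
Determinant 154·5 − 20² = 370.
p = (194·5 − 20·22)/370 = 53/37; q = (154·22 − 20·194)/370 = -246/185.
At x = 5: ẑ = (53/37)·(5) + (-246/185)·(1) = 1079/185.

ẑ = 5.8324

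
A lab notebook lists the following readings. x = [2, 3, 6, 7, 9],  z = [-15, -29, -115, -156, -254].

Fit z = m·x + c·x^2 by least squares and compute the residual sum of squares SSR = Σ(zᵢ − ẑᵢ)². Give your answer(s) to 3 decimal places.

Forming MᵀM = [[179, 1323]; [1323, 10355]] and Mᵀz = [-4185, -32679]ᵀ gives MᵀM·[m, c]ᵀ = Mᵀz.
Eliminating c: 10355·(row 1) − 1323·(row 2) gives 103216·m = 10355·(-4185) − 1323·(-32679) = -101358, so m = -50679/51608.
Then c = ((-32679) − 1323·(-50679/51608))/10355 = -156393/51608.
Residuals: -23595/25804, 31471/25804, -349/25804, -16419/25804, 1939/6451; SSR = 72741/25804.

SSR = 2.819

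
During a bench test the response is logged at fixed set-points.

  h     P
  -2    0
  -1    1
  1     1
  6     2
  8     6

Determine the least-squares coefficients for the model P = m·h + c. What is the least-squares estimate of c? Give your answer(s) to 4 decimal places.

c = 0.8808

Normal-equation sums: Σh·h = 106, Σh = 12, Σ1 = 5.
For MᵀP: Σh·P = 60, ΣP = 10.
MᵀM·[m, c]ᵀ = MᵀP becomes [[106, 12]; [12, 5]]·[m, c]ᵀ = [60, 10]ᵀ.
Eliminating c: 5·(row 1) − 12·(row 2) gives 386·m = 5·60 − 12·10 = 180, so m = 90/193.
Then c = (10 − 12·(90/193))/5 = 170/193.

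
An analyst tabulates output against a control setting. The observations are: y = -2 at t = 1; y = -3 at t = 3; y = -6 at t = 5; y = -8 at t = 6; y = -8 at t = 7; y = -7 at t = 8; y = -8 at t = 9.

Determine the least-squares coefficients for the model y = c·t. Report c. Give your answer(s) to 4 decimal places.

Sums needed: Σt·t = 265.
And Σt·y = -273.
AᵀA·[c]ᵀ = Aᵀy becomes [[265]]·[c]ᵀ = [-273]ᵀ.
c = (-273)/265 = -1.03019.

c = -1.0302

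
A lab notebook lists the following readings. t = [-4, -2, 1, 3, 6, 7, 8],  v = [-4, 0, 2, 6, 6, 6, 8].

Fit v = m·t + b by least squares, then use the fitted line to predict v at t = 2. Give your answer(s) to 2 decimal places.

Sums needed: Σt·t = 179, Σt = 19, Σ1 = 7.
For Aᵀv: Σt·v = 178, Σv = 24.
So AᵀA·[m, b]ᵀ = Aᵀv: [[179, 19]; [19, 7]]·[m, b]ᵀ = [178, 24]ᵀ.
Determinant 179·7 − 19² = 892.
m = (178·7 − 19·24)/892 = 395/446; b = (179·24 − 19·178)/892 = 457/446.
At t = 2: v̂ = (395/446)·(2) + (457/446)·(1) = 1247/446.

v̂ = 2.80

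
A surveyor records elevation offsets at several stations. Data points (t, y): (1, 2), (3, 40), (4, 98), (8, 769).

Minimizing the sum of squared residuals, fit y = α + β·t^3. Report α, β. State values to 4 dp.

With design matrix M, MᵀM = [[4, 604]; [604, 266970]] and Mᵀy = [909, 401082]ᵀ.
det = 4·266970 − 604² = 703064.
α = (909·266970 − 604·401082)/703064 = 211101/351532; β = (4·401082 − 604·909)/703064 = 263823/175766.

α = 0.6005, β = 1.5010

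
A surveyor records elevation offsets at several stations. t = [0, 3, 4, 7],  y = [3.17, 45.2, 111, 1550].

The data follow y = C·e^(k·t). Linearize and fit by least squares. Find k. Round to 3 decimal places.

With ln yᵢ as the transformed response and tᵢ as the regressor:
Σt = 14.0000, Σ(t)² = 74.0000, Σln y = 17.0204, Σt·ln y = 81.6935.
Equations: 74.0000·k + 14.0000·ln C = 81.6935;  14.0000·k + 4·ln C = 17.0204.
Slope k = (n·Σt·ln y − Σt·Σln y)/(n·Σ(t)² − (Σt)²) = (4·81.6935 − 14.0000·17.0204)/100.0000 = 0.88489; ln C = (Σln y − k·Σt)/n = 1.15799.

k = 0.885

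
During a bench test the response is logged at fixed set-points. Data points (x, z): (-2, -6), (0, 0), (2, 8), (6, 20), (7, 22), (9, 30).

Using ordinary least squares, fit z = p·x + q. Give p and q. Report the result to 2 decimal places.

Setting ∂/∂p … = 0 gives: 174·p + 22·q = 572;  22·p + 6·q = 74.
(Σx·x = 174, Σx = 22, Σ1 = 6, Σx·z = 572, Σz = 74.)
Eliminating q: 6·(row 1) − 22·(row 2) gives 560·p = 6·572 − 22·74 = 1804, so p = 451/140.
Then q = (74 − 22·(451/140))/6 = 73/140.

p = 3.22, q = 0.52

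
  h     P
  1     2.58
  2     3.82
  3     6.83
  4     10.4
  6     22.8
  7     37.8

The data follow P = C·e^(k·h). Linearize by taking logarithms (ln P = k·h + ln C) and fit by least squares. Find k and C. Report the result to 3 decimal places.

Taking logs, ln P = k·h + ln C, so regress ln P on h.
Σh = 23.0000, Σ(h)² = 115.0000, Σln P = 13.3102, Σh·ln P = 62.9462.
Equations: 115.0000·k + 23.0000·ln C = 62.9462;  23.0000·k + 6·ln C = 13.3102.
Solving (det = 161.0000): k = 0.44436, ln C = 0.51500, so C = exp(0.51500) = 1.67363.

k = 0.444, C = 1.674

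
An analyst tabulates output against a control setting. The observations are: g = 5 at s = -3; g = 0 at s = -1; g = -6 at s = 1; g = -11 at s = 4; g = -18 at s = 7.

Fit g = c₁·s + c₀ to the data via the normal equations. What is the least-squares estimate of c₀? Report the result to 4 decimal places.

From the data, Σs·s = 76, Σs = 8, Σ1 = 5.
Moment sums: Σs·g = -191, Σg = -30.
Eliminating c₀: 5·(row 1) − 8·(row 2) gives 316·c₁ = 5·(-191) − 8·(-30) = -715, so c₁ = -715/316.
Then c₀ = ((-30) − 8·(-715/316))/5 = -188/79.

c₀ = -2.3797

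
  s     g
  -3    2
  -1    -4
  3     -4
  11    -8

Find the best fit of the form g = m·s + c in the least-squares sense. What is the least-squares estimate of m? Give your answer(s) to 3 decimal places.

m = -0.583

Entries of XᵀX: Σs·s = 140, Σs = 10, Σ1 = 4.
Right-hand side: Σs·g = -102, Σg = -14.
Normal equations: [[140, 10]; [10, 4]]·[m, c]ᵀ = [-102, -14]ᵀ.
Determinant 140·4 − 10² = 460.
m = ((-102)·4 − 10·(-14))/460 = -67/115; c = (140·(-14) − 10·(-102))/460 = -47/23.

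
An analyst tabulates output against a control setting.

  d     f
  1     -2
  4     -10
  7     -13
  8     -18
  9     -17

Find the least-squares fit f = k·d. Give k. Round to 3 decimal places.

Entries of XᵀX: Σd·d = 211.
And Σd·f = -430.
So XᵀX·[k]ᵀ = Xᵀf: [[211]]·[k]ᵀ = [-430]ᵀ.
k = (-430)/211 = -2.03791.

k = -2.038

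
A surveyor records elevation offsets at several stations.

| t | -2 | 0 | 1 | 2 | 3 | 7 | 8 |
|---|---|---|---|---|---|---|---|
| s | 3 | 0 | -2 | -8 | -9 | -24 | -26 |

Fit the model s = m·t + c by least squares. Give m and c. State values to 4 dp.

m = -3.1205, c = -0.9586

With design matrix M, MᵀM = [[131, 19]; [19, 7]] and Mᵀs = [-427, -66]ᵀ.
Eliminating c: 7·(row 1) − 19·(row 2) gives 556·m = 7·(-427) − 19·(-66) = -1735, so m = -1735/556.
Then c = ((-66) − 19·(-1735/556))/7 = -533/556.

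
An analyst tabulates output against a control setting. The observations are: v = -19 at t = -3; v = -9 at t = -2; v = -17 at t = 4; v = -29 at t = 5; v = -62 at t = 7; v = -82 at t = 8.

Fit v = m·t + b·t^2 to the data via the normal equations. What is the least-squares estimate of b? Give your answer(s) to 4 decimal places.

b = -1.5018

With design matrix X, XᵀX = [[167, 1009]; [1009, 7475]] and Xᵀv = [-1228, -9490]ᵀ.
Eliminating b: 7475·(row 1) − 1009·(row 2) gives 230244·m = 7475·(-1228) − 1009·(-9490) = 396110, so m = 198055/115122.
Then b = ((-9490) − 1009·(198055/115122))/7475 = -172889/115122.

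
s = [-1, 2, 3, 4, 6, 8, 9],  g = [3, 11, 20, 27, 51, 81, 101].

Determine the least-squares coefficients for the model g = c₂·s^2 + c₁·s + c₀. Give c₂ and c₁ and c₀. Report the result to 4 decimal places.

c₂ = 0.9701, c₁ = 1.9807, c₀ = 3.9878

Entries of AᵀA: Σs^2·s^2 = 12307, Σs^2·s = 1555, Σs^2 = 211, Σs·s = 211, Σs = 31, Σ1 = 7.
Moment sums: Σs^2·g = 15860, Σs·g = 2050, Σg = 294.
Solving the 3×3 system (Gaussian elimination) gives c₂ = 5023/5178, c₁ = 5128/2589, c₀ = 6883/1726.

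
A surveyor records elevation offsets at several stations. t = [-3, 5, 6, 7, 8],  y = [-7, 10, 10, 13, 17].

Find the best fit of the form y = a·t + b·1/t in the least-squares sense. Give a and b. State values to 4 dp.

From the data, Σt·t = 183, Σt·1/t = 5, Σ1/t·1/t = 151649/705600.
For Aᵀy: Σt·y = 358, Σ1/t·y = 559/56.
AᵀA·[a, b]ᵀ = Aᵀy becomes [[183, 5]; [5, 151649/705600]]·[a, b]ᵀ = [358, 559/56]ᵀ.
Determinant 183·(151649/705600) − 5² = 3370589/235200.
a = (358·(151649/705600) − 5·(559/56))/(3370589/235200) = 19073342/10111767; b = (183·(559/56) − 5·358)/(3370589/235200) = 8639400/3370589.

a = 1.8863, b = 2.5632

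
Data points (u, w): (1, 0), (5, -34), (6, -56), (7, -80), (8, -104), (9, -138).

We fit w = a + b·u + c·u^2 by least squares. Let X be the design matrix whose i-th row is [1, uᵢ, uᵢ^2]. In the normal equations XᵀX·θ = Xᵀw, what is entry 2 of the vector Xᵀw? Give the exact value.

-3140

Entry 2 ↔ basis u, so (Xᵀw)_{2} = Σᵢ (u)·wᵢ = (1)·(0) + (5)·(-34) + (6)·(-56) + (7)·(-80) + (8)·(-104) + (9)·(-138) = -3140.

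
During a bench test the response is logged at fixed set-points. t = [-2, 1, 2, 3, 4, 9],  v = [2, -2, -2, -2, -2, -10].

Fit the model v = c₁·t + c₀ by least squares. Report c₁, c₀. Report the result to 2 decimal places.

c₁ = -1.03, c₀ = 0.24

From the data, Σt·t = 115, Σt = 17, Σ1 = 6.
And Σt·v = -114, Σv = -16.
So AᵀA·[c₁, c₀]ᵀ = Aᵀv: [[115, 17]; [17, 6]]·[c₁, c₀]ᵀ = [-114, -16]ᵀ.
Determinant 115·6 − 17² = 401.
c₁ = ((-114)·6 − 17·(-16))/401 = -412/401; c₀ = (115·(-16) − 17·(-114))/401 = 98/401.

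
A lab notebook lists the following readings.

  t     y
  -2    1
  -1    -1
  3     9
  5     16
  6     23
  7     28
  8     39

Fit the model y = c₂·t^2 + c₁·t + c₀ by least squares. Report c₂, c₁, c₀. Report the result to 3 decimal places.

The normal equations are: 8516·c₂ + 1214·c₁ + 188·c₀ = 5180;  1214·c₂ + 188·c₁ + 26·c₀ = 752;  188·c₂ + 26·c₁ + 7·c₀ = 115.
Row-reducing yields c₂ = 2763/5951, c₁ = 27798/29755, c₀ = 14551/29755.

c₂ = 0.464, c₁ = 0.934, c₀ = 0.489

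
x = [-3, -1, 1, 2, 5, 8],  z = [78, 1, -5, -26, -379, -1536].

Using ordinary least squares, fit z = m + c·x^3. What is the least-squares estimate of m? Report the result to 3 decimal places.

m = -2.600

Normal-equation sums: Σ1 = 6, Σx^3 = 618, Σx^3·x^3 = 278564.
Right-hand side: Σz = -1867, Σx^3·z = -836127.
Determinant 6·278564 − 618² = 1289460.
m = ((-1867)·278564 − 618·(-836127))/1289460 = -1676251/644730; c = (6·(-836127) − 618·(-1867))/1289460 = -321913/107455.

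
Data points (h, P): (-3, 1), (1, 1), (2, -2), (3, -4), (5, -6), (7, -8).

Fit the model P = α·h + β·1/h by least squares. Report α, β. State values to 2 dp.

α = -1.20, β = 2.09

The normal system XᵀX·[α, β]ᵀ = XᵀP is [[97, 6]; [6, 67589/44100]]·[α, β]ᵀ = [-104, -421/105]ᵀ.
Determinant 97·(67589/44100) − 6² = 4968533/44100.
α = ((-104)·(67589/44100) − 6·(-421/105))/(4968533/44100) = -5968336/4968533; β = (97·(-421/105) − 6·(-104))/(4968533/44100) = 10366860/4968533.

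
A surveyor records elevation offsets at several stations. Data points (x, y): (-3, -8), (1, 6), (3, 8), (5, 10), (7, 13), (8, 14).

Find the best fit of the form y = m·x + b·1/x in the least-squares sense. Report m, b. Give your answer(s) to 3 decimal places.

m = 1.769, b = 4.872

Compute the Gram sums: Σx·x = 157, Σx·1/x = 6, Σ1/x·1/x = 916049/705600.
For Mᵀy: Σx·y = 307, Σ1/x·y = 1423/84.
MᵀM·[m, b]ᵀ = Mᵀy becomes [[157, 6]; [6, 916049/705600]]·[m, b]ᵀ = [307, 1423/84]ᵀ.
Determinant 157·(916049/705600) − 6² = 118418093/705600.
m = (307·(916049/705600) − 6·(1423/84))/(118418093/705600) = 209507843/118418093; b = (157·(1423/84) − 6·307)/(118418093/705600) = 576937200/118418093.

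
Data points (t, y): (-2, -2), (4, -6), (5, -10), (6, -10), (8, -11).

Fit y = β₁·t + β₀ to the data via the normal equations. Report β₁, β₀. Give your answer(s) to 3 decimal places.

β₁ = -0.954, β₀ = -3.792

Forming AᵀA = [[145, 21]; [21, 5]] and Aᵀy = [-218, -39]ᵀ gives AᵀA·[β₁, β₀]ᵀ = Aᵀy.
Eliminating β₀: 5·(row 1) − 21·(row 2) gives 284·β₁ = 5·(-218) − 21·(-39) = -271, so β₁ = -271/284.
Then β₀ = ((-39) − 21·(-271/284))/5 = -1077/284.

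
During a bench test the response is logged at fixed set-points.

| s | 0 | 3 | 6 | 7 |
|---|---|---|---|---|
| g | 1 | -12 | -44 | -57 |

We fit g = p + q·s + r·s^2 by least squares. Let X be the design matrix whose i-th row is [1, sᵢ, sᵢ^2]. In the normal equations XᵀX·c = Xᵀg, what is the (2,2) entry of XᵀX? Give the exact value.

94

Row 2 ↔ basis s, column 2 ↔ basis s, so (XᵀX)_{2,2} = Σᵢ (s)·(s) = (0)·(0) + (3)·(3) + (6)·(6) + (7)·(7) = 94.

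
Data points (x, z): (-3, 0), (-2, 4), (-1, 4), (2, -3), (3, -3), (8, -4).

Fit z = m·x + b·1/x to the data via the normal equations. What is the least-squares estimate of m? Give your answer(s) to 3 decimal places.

m = -0.397

Compute the Gram sums: Σx·x = 91, Σx·1/x = 6, Σ1/x·1/x = 1001/576.
And Σx·z = -59, Σ1/x·z = -9.
Normal equations: [[91, 6]; [6, 1001/576]]·[m, b]ᵀ = [-59, -9]ᵀ.
det = 91·(1001/576) − 6² = 70355/576.
m = ((-59)·(1001/576) − 6·(-9))/(70355/576) = -5591/14071; b = (91·(-9) − 6·(-59))/(70355/576) = -53568/14071.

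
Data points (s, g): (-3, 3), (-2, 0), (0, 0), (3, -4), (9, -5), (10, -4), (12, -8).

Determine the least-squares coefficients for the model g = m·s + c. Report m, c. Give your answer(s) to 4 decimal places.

The normal equations are: 347·m + 29·c = -202;  29·m + 7·c = -18.
(Σs·s = 347, Σs = 29, Σ1 = 7, Σs·g = -202, Σg = -18.)
Determinant 347·7 − 29² = 1588.
m = ((-202)·7 − 29·(-18))/1588 = -223/397; c = (347·(-18) − 29·(-202))/1588 = -97/397.

m = -0.5617, c = -0.2443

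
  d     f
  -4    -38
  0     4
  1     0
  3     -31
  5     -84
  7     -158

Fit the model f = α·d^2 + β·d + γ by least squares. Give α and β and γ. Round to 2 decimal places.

The normal system AᵀA·[α, β, γ]ᵀ = Aᵀf is [[3364, 432, 100]; [432, 100, 12]; [100, 12, 6]]·[α, β, γ]ᵀ = [-10729, -1467, -307]ᵀ.
Solving the 3×3 system (Gaussian elimination) gives α = -171481/56380, β = -109323/56380, γ = 95943/28190.

α = -3.04, β = -1.94, γ = 3.40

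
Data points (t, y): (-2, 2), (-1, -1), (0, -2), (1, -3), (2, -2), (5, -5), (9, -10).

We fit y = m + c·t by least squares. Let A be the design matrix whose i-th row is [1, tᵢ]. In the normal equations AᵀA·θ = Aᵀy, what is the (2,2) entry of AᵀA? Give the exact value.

Row 2 ↔ basis t, column 2 ↔ basis t, so (AᵀA)_{2,2} = Σᵢ (t)·(t) = (-2)·(-2) + (-1)·(-1) + (0)·(0) + (1)·(1) + (2)·(2) + (5)·(5) + (9)·(9) = 116.

116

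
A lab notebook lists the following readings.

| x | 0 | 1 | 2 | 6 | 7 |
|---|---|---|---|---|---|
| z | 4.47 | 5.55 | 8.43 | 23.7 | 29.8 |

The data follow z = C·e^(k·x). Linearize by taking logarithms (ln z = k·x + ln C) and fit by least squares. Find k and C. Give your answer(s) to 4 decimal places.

k = 0.2743, C = 4.4946

Linearized form: ln z = k·x + ln C. From the 5 transformed points,
Σx = 16.0000, Σ(x)² = 90.0000, Σln z = 11.9030, Σx·ln z = 48.7318.
Normal system: [[90.0000, 16.0000]; [16.0000, 5]]·[k, ln C]ᵀ = [48.7318, 11.9030]ᵀ.
Solving (det = 194.0000): k = 0.27429, ln C = 1.50288, so C = exp(1.50288) = 4.49460.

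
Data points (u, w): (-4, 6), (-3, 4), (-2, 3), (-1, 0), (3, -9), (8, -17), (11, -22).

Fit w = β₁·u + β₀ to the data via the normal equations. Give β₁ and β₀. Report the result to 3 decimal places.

Compute the Gram sums: Σu·u = 224, Σu = 12, Σ1 = 7.
For Mᵀw: Σu·w = -447, Σw = -35.
MᵀM·[β₁, β₀]ᵀ = Mᵀw becomes [[224, 12]; [12, 7]]·[β₁, β₀]ᵀ = [-447, -35]ᵀ.
Determinant 224·7 − 12² = 1424.
β₁ = ((-447)·7 − 12·(-35))/1424 = -2709/1424; β₀ = (224·(-35) − 12·(-447))/1424 = -619/356.

β₁ = -1.902, β₀ = -1.739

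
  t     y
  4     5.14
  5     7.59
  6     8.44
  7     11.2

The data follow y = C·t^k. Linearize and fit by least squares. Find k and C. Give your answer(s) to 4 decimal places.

k = 1.3157, C = 0.8508

Let Y = ln y. Fitting Y = k·ln t + ln C by least squares:
Σln t = 6.7334, Σ(ln t)² = 11.5091, Σln y = 8.2128, Σln t·ln y = 14.0544.
Equations: 11.5091·k + 6.7334·ln C = 14.0544;  6.7334·k + 4·ln C = 8.2128.
Solving (det = 0.6976): k = 1.31569, ln C = -0.16158, so C = exp(-0.16158) = 0.85080.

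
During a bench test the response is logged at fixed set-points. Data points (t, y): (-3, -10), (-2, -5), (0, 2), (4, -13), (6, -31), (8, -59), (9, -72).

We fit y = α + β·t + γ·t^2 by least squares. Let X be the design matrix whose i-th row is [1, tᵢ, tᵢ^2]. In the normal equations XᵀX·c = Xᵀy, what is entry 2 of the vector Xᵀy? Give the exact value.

Entry 2 ↔ basis t, so (Xᵀy)_{2} = Σᵢ (t)·yᵢ = (-3)·(-10) + (-2)·(-5) + (0)·(2) + (4)·(-13) + (6)·(-31) + (8)·(-59) + (9)·(-72) = -1318.

-1318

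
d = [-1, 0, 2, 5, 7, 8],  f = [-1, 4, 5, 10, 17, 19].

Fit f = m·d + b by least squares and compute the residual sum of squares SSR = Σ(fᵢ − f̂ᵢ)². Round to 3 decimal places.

SSR = 11.770

Compute the Gram sums: Σd·d = 143, Σd = 21, Σ1 = 6.
Moment sums: Σd·f = 332, Σf = 54.
Determinant 143·6 − 21² = 417.
m = (332·6 − 21·54)/417 = 286/139; b = (143·54 − 21·332)/417 = 250/139.
Residuals: -103/139, 306/139, -127/139, -290/139, 111/139, 103/139; SSR = 1636/139.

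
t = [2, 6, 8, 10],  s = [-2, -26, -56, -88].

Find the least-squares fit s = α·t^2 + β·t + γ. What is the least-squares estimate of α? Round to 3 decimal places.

α = -1.102

Compute the Gram sums: Σt^2·t^2 = 15408, Σt^2·t = 1736, Σt^2 = 204, Σt·t = 204, Σt = 26, Σ1 = 4.
Right-hand side: Σt^2·s = -13328, Σt·s = -1488, Σs = -172.
AᵀA·[α, β, γ]ᵀ = Aᵀs becomes [[15408, 1736, 204]; [1736, 204, 26]; [204, 26, 4]]·[α, β, γ]ᵀ = [-13328, -1488, -172]ᵀ.
Row-reducing yields α = -97/88, β = 103/44, γ = -2.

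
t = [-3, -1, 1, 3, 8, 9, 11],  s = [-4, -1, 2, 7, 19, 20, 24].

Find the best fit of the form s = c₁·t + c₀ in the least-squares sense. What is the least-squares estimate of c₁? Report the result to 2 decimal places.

c₁ = 2.09

Entries of XᵀX: Σt·t = 286, Σt = 28, Σ1 = 7.
And Σt·s = 632, Σs = 67.
So XᵀX·[c₁, c₀]ᵀ = Xᵀs: [[286, 28]; [28, 7]]·[c₁, c₀]ᵀ = [632, 67]ᵀ.
Eliminating c₀: 7·(row 1) − 28·(row 2) gives 1218·c₁ = 7·632 − 28·67 = 2548, so c₁ = 182/87.
Then c₀ = (67 − 28·(182/87))/7 = 733/609.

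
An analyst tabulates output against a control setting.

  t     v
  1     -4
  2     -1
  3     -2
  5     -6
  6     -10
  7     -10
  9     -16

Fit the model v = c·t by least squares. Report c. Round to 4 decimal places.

c = -1.5415

The normal system MᵀM·[c]ᵀ = Mᵀv is [[205]]·[c]ᵀ = [-316]ᵀ.
c = (-316)/205 = -1.54146.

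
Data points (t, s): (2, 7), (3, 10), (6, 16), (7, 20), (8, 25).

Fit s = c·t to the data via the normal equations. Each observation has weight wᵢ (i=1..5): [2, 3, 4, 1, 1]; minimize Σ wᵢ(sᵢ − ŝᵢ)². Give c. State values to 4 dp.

Forming MᵀWM = [[292]] and MᵀWs = [842]ᵀ gives MᵀWM·[c]ᵀ = MᵀWs.
c = 842/292 = 2.88356.

c = 2.8836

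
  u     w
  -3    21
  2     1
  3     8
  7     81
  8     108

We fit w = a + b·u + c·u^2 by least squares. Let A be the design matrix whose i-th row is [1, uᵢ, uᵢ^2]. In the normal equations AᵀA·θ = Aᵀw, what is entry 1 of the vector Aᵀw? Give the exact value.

Entry 1 ↔ basis 1, so (Aᵀw)_{1} = Σᵢ wᵢ = (1)·(21) + (1)·(1) + (1)·(8) + (1)·(81) + (1)·(108) = 219.

219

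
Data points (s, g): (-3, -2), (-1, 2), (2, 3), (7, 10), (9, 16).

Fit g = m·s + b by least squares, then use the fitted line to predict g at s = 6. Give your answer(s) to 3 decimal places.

ĝ = 10.160

Entries of MᵀM: Σs·s = 144, Σs = 14, Σ1 = 5.
Right-hand side: Σs·g = 224, Σg = 29.
Determinant 144·5 − 14² = 524.
m = (224·5 − 14·29)/524 = 357/262; b = (144·29 − 14·224)/524 = 260/131.
At s = 6: ĝ = (357/262)·(6) + (260/131)·(1) = 1331/131.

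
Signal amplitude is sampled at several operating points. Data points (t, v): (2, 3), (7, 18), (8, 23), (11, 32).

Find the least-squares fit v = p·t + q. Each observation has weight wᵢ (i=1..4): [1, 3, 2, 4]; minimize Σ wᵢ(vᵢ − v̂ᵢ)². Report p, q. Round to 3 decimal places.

Entries of XᵀWX: Σwᵢ·t·t = 763, Σwᵢ·t = 83, Σwᵢ·1 = 10.
Right-hand side: Σwᵢ·t·v = 2160, Σwᵢ·v = 231.
XᵀWX·[p, q]ᵀ = XᵀWv becomes [[763, 83]; [83, 10]]·[p, q]ᵀ = [2160, 231]ᵀ.
Determinant 763·10 − 83² = 741.
p = (2160·10 − 83·231)/741 = 809/247; q = (763·231 − 83·2160)/741 = -1009/247.

p = 3.275, q = -4.085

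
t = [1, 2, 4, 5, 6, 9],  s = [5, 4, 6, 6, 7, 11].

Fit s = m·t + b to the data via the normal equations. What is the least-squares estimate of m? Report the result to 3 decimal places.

Normal-equation sums: Σt·t = 163, Σt = 27, Σ1 = 6.
Right-hand side: Σt·s = 208, Σs = 39.
So MᵀM·[m, b]ᵀ = Mᵀs: [[163, 27]; [27, 6]]·[m, b]ᵀ = [208, 39]ᵀ.
det = 163·6 − 27² = 249.
m = (208·6 − 27·39)/249 = 65/83; b = (163·39 − 27·208)/249 = 247/83.

m = 0.783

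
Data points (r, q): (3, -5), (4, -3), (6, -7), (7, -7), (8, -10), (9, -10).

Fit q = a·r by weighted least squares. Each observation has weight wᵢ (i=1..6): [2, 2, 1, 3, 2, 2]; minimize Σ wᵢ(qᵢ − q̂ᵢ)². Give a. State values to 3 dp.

The normal equations are: 523·a = -583.
a = (-583)/523 = -1.11472.

a = -1.115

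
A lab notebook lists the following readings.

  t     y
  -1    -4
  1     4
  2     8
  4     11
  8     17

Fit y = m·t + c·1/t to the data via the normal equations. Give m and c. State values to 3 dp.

The normal system AᵀA·[m, c]ᵀ = Aᵀy is [[86, 5]; [5, 149/64]]·[m, c]ᵀ = [204, 135/8]ᵀ.
Δ = 86·(149/64) − 5² = 5607/32.
m = (204·(149/64) − 5·(135/8))/(5607/32) = 4166/1869; c = (86·(135/8) − 5·204)/(5607/32) = 4600/1869.

m = 2.229, c = 2.461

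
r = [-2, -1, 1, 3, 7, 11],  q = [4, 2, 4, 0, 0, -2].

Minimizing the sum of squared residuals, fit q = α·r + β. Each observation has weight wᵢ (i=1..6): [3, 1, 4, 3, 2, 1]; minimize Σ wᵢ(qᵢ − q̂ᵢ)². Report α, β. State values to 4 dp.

α = -0.4836, β = 3.0709

The normal system MᵀWM·[α, β]ᵀ = MᵀWq is [[263, 31]; [31, 14]]·[α, β]ᵀ = [-32, 28]ᵀ.
det = 263·14 − 31² = 2721.
α = ((-32)·14 − 31·28)/2721 = -1316/2721; β = (263·28 − 31·(-32))/2721 = 8356/2721.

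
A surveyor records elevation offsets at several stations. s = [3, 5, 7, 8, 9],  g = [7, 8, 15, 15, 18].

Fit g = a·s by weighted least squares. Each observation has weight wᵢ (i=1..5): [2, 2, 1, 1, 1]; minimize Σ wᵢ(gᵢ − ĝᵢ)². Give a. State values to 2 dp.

a = 1.94

Normal-equation sums: Σwᵢ·s·s = 262.
And Σwᵢ·s·g = 509.
Normal equations: [[262]]·[a]ᵀ = [509]ᵀ.
a = 509/262 = 1.94275.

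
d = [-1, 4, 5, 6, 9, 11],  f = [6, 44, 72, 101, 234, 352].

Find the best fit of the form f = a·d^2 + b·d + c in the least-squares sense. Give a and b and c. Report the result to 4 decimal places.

a = 3.0178, b = -1.3505, c = 1.6558

Forming AᵀA = [[23380, 2464, 280]; [2464, 280, 34]; [280, 34, 6]] and Aᵀf = [67692, 7114, 809]ᵀ gives AᵀA·[a, b, c]ᵀ = Aᵀf.
Solving the 3×3 system (Gaussian elimination) gives a = 148231/49119, b = -18953/14034, c = 3873/2339.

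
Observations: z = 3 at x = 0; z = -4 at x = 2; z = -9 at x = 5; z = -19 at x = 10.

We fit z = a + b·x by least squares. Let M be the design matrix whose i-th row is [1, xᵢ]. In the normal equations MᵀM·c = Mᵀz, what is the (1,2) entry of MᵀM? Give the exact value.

17

Row 1 ↔ basis 1, column 2 ↔ basis x, so (MᵀM)_{1,2} = Σᵢ x = (1)·(0) + (1)·(2) + (1)·(5) + (1)·(10) = 17.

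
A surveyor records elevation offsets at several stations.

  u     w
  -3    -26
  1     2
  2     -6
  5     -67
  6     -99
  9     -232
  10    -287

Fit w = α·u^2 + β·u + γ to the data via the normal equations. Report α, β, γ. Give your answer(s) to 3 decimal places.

α = -3.004, β = 0.893, γ = 3.895

Entries of AᵀA: Σu^2·u^2 = 18580, Σu^2·u = 2052, Σu^2 = 256, Σu·u = 256, Σu = 30, Σ1 = 7.
And Σu^2·w = -52987, Σu·w = -5819, Σw = -715.
Solving the 3×3 system (Gaussian elimination) gives α = -32901/10952, β = 9779/10952, γ = 21329/5476.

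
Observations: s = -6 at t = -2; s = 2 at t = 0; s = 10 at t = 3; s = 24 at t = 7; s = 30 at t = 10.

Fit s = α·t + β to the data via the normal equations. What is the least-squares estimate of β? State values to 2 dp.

Setting ∂/∂α … = 0 gives: 162·α + 18·β = 510;  18·α + 5·β = 60.
det = 162·5 − 18² = 486.
α = (510·5 − 18·60)/486 = 245/81; β = (162·60 − 18·510)/486 = 10/9.

β = 1.11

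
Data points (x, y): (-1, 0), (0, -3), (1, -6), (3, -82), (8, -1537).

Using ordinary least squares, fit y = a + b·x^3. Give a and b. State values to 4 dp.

a = -2.5405, b = -2.9968

Sums needed: Σ1 = 5, Σx^3 = 539, Σx^3·x^3 = 262875.
And Σy = -1628, Σx^3·y = -789164.
Δ = 5·262875 − 539² = 1023854.
a = ((-1628)·262875 − 539·(-789164))/1023854 = -1300552/511927; b = (5·(-789164) − 539·(-1628))/1023854 = -1534164/511927.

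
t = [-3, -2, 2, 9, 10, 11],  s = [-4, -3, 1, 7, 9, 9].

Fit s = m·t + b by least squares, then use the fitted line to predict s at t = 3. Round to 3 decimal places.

ŝ = 1.750

The normal equations are: 319·m + 27·b = 272;  27·m + 6·b = 19.
Δ = 319·6 − 27² = 1185.
m = (272·6 − 27·19)/1185 = 373/395; b = (319·19 − 27·272)/1185 = -1283/1185.
At t = 3: ŝ = (373/395)·(3) + (-1283/1185)·(1) = 2074/1185.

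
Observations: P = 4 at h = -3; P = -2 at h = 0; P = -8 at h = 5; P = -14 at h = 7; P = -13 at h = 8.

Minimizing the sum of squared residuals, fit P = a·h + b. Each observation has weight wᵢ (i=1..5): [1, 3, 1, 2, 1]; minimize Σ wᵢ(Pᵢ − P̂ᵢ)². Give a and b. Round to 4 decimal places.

a = -1.6048, b = -1.5605

XᵀWX·[a, b]ᵀ = XᵀWP reads: 196·a + 24·b = -352;  24·a + 8·b = -51.
(Σwᵢ·h·h = 196, Σwᵢ·h = 24, Σwᵢ·1 = 8, Σwᵢ·h·P = -352, Σwᵢ·P = -51.)
Δ = 196·8 − 24² = 992.
a = ((-352)·8 − 24·(-51))/992 = -199/124; b = (196·(-51) − 24·(-352))/992 = -387/248.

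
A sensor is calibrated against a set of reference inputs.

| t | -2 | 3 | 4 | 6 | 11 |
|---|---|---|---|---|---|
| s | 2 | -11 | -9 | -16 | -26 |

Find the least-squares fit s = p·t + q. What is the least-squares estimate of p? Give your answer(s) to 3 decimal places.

MᵀM·[p, q]ᵀ = Mᵀs reads: 186·p + 22·q = -455;  22·p + 5·q = -60.
det = 186·5 − 22² = 446.
p = ((-455)·5 − 22·(-60))/446 = -955/446; q = (186·(-60) − 22·(-455))/446 = -575/223.

p = -2.141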